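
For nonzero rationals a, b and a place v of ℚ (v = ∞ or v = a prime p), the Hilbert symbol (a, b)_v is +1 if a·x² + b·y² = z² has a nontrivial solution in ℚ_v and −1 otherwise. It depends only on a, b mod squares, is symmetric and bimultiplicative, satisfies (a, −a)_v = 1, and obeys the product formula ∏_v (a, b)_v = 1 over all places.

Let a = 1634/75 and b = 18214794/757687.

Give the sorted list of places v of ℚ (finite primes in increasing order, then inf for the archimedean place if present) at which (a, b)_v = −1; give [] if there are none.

[2, 3]

Mod squares: a ≡ 4902, b ≡ 182. Check v ∈ {∞, 2, 3, 5, 7, 13, 19, 31, 43, 47}.
v=2: v_2(a)=1, v_2(b)=1; units ≡ 3, 3 (mod 8); ε·ε+αω+βω = 1·1+1·1+1·1 ≡ 1  ⇒  (a,b)_2 = -1.
v=3: a=3^-1·(≡2), b=3^6·(≡2) mod 3; (2|3)=-1, (2|3)=-1; (−1)^{-1·6·1}·(-1)^6·(-1)^-1 = -1.
v=19: a=19^1·(≡9), b=19^0·(≡9) mod 19; (9|19)=+1, (9|19)=+1; (−1)^{1·0·9}·(+1)^0·(+1)^1 = +1.
v=5: a=5^-2·(≡3), b=5^0·(≡2) mod 5; (3|5)=-1, (2|5)=-1; (−1)^{-2·0·2}·(-1)^0·(-1)^-2 = +1.
v=31: a=31^0·(≡16), b=31^2·(≡26) mod 31; (16|31)=+1, (26|31)=-1; (−1)^{0·2·15}·(+1)^2·(-1)^0 = +1.
v=43: a=43^1·(≡20), b=43^0·(≡38) mod 43; (20|43)=-1, (38|43)=+1; (−1)^{1·0·21}·(-1)^0·(+1)^1 = +1.
v=7: a=7^0·(≡2), b=7^-3·(≡6) mod 7; (2|7)=+1, (6|7)=-1; (−1)^{0·-3·3}·(+1)^-3·(-1)^0 = +1.
v=∞: 4902 > 0 and 182 > 0  ⇒  (a,b)_∞ = +1.
v=47: a=47^0·(≡8), b=47^-2·(≡43) mod 47; (8|47)=+1, (43|47)=-1; (−1)^{0·-2·23}·(+1)^-2·(-1)^0 = +1.
v=13: a=13^0·(≡10), b=13^1·(≡3) mod 13; (10|13)=+1, (3|13)=+1; (−1)^{0·1·6}·(+1)^1·(+1)^0 = +1.
|Ram(4902, 182)| = 2, even; anisotropic at {2, 3}.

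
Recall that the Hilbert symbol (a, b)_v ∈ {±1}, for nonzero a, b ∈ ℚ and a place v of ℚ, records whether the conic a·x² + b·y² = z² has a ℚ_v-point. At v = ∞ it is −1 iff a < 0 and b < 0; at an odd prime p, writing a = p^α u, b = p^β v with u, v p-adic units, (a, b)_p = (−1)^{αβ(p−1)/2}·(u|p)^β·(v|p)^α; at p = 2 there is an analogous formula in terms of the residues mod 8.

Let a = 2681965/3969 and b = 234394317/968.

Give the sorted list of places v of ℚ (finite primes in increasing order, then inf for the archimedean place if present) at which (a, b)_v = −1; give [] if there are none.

(a, b) ≡ (22165, 20026) mod (ℚ^×)²; places V = {2, 3, 5, 7, 11, 13, 17, 19, 31, ∞}.
(a,b)_31: α=1, u≡25; β=1, v≡3 (mod 31); (25|31)=+1, (3|31)=-1; sign (−1)^1·+1^1·-1^1 = +1.
(a,b)_19: α=0, u≡9; β=1, v≡5 (mod 19); (9|19)=+1, (5|19)=+1; sign (−1)^0·+1^1·+1^0 = +1.
(a,b)_3: α=-4, u≡1; β=4, v≡1 (mod 3); (1|3)=+1, (1|3)=+1; sign (−1)^0·+1^4·+1^-4 = +1.
(a,b)_∞: sgn(22165)=+, sgn(20026)=+, so +1.
(a,b)_11: α=3, u≡10; β=-2, v≡10 (mod 11); (10|11)=-1, (10|11)=-1; sign (−1)^0·-1^-2·-1^3 = -1.
(a,b)_7: α=-2, u≡5; β=0, v≡5 (mod 7); (5|7)=-1, (5|7)=-1; sign (−1)^0·-1^0·-1^-2 = +1.
(a,b)_5: α=1, u≡2; β=0, v≡4 (mod 5); (2|5)=-1, (4|5)=+1; sign (−1)^0·-1^0·+1^1 = +1.
(a,b)_13: α=1, u≡2; β=0, v≡11 (mod 13); (2|13)=-1, (11|13)=-1; sign (−1)^0·-1^0·-1^1 = -1.
(a,b)_2: α=0, β=-3; u≡5, v≡5 (mod 8); ε(u)ε(v)=0·0, αω(v)=0·1, βω(u)=-3·1; sum ≡ 1  ⇒  -1.
(a,b)_17: α=0, u≡12; β=3, v≡10 (mod 17); (12|17)=-1, (10|17)=-1; sign (−1)^0·-1^3·-1^0 = -1.
(22165, 20026 / ℚ) ramifies at {2, 11, 13, 17}: a division algebra.

[2, 11, 13, 17]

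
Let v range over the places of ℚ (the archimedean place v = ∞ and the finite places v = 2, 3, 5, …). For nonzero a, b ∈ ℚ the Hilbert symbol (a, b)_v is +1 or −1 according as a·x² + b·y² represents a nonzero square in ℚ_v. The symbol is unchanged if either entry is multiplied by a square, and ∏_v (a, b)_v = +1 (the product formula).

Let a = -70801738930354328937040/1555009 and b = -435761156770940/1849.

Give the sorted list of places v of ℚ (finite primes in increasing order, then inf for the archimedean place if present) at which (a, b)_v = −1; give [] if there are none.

[11, 17, 31, inf]

Mod squares: a ≡ -22165, b ≡ -935. Check v ∈ {∞, 2, 5, 7, 11, 13, 17, 29, 31, 43}.
v=2: v_2(a)=4, v_2(b)=2; units ≡ 3, 1 (mod 8); ε·ε+αω+βω = 1·0+4·0+2·1 ≡ 0  ⇒  (a,b)_2 = +1.
v=29: a=29^-2·(≡1), b=29^0·(≡20) mod 29; (1|29)=+1, (20|29)=+1; (−1)^{-2·0·14}·(+1)^0·(+1)^-2 = +1.
v=17: a=17^2·(≡7), b=17^1·(≡16) mod 17; (7|17)=-1, (16|17)=+1; (−1)^{2·1·8}·(-1)^1·(+1)^2 = -1.
v=7: a=7^4·(≡4), b=7^2·(≡5) mod 7; (4|7)=+1, (5|7)=-1; (−1)^{4·2·3}·(+1)^2·(-1)^4 = +1.
v=∞: -22165 < 0 and -935 < 0  ⇒  (a,b)_∞ = -1.
v=11: a=11^7·(≡9), b=11^5·(≡3) mod 11; (9|11)=+1, (3|11)=+1; (−1)^{7·5·5}·(+1)^5·(+1)^7 = -1.
v=31: a=31^3·(≡26), b=31^2·(≡26) mod 31; (26|31)=-1, (26|31)=-1; (−1)^{3·2·15}·(-1)^2·(-1)^3 = -1.
v=13: a=13^3·(≡7), b=13^2·(≡12) mod 13; (7|13)=-1, (12|13)=+1; (−1)^{3·2·6}·(-1)^2·(+1)^3 = +1.
v=5: a=5^1·(≡3), b=5^1·(≡3) mod 5; (3|5)=-1, (3|5)=-1; (−1)^{1·1·2}·(-1)^1·(-1)^1 = +1.
v=43: a=43^-2·(≡16), b=43^-2·(≡6) mod 43; (16|43)=+1, (6|43)=+1; (−1)^{-2·-2·21}·(+1)^-2·(+1)^-2 = +1.
(-22165, -935 / ℚ) ramifies at {11, 17, 31, ∞}: a division algebra.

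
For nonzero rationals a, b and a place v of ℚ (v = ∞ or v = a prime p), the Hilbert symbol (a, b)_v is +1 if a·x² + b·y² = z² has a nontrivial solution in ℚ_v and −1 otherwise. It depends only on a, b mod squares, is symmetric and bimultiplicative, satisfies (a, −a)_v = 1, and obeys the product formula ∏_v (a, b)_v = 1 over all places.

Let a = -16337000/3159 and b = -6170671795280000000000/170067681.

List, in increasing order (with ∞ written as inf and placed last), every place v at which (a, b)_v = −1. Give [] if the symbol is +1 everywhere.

[2, 5, 13, inf]

(a, b) ≡ (-6630, -2) mod (ℚ^×)²; places V = {2, 3, 5, 7, 13, 17, 23, 31, ∞}.
(a,b)_∞: sgn(-6630)=−, sgn(-2)=−, so -1.
(a,b)_3: α=-5, u≡1; β=-8, v≡1 (mod 3); (1|3)=+1, (1|3)=+1; sign (−1)^0·+1^-8·+1^-5 = +1.
(a,b)_5: α=3, u≡1; β=10, v≡3 (mod 5); (1|5)=+1, (3|5)=-1; sign (−1)^0·+1^10·-1^3 = -1.
(a,b)_23: α=0, u≡22; β=-2, v≡14 (mod 23); (22|23)=-1, (14|23)=-1; sign (−1)^0·-1^-2·-1^0 = +1.
(a,b)_7: α=0, u≡3; β=-2, v≡6 (mod 7); (3|7)=-1, (6|7)=-1; sign (−1)^0·-1^-2·-1^0 = +1.
(a,b)_31: α=2, u≡4; β=4, v≡22 (mod 31); (4|31)=+1, (22|31)=-1; sign (−1)^0·+1^4·-1^2 = +1.
(a,b)_2: α=3, β=13; u≡5, v≡7 (mod 8); ε(u)ε(v)=0·1, αω(v)=3·0, βω(u)=13·1; sum ≡ 1  ⇒  -1.
(a,b)_13: α=-1, u≡1; β=0, v≡11 (mod 13); (1|13)=+1, (11|13)=-1; sign (−1)^0·+1^0·-1^-1 = -1.
(a,b)_17: α=1, u≡8; β=4, v≡16 (mod 17); (8|17)=+1, (16|17)=+1; sign (−1)^0·+1^4·+1^1 = +1.
|Ram(-6630, -2)| = 4, even; anisotropic at {2, 5, 13, ∞}.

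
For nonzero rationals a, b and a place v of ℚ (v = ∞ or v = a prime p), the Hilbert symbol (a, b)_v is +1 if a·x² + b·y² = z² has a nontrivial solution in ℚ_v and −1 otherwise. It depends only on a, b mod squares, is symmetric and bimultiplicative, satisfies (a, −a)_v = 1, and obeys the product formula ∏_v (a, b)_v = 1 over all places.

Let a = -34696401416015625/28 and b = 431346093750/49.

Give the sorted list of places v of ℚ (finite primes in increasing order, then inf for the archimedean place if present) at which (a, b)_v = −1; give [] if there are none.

[3, 7, 11, 13]

(a, b) ≡ (-15015, 6) mod (ℚ^×)²; places V = {2, 3, 5, 7, 11, 13, ∞}.
(a,b)_5: α=11, u≡3; β=8, v≡4 (mod 5); (3|5)=-1, (4|5)=+1; sign (−1)^0·-1^8·+1^11 = +1.
(a,b)_7: α=-1, u≡2; β=-2, v≡5 (mod 7); (2|7)=+1, (5|7)=-1; sign (−1)^0·+1^-2·-1^-1 = -1.
(a,b)_3: α=5, u≡2; β=3, v≡2 (mod 3); (2|3)=-1, (2|3)=-1; sign (−1)^1·-1^3·-1^5 = -1.
(a,b)_2: α=-2, β=1; u≡1, v≡3 (mod 8); ε(u)ε(v)=0·1, αω(v)=-2·1, βω(u)=1·0; sum ≡ 0  ⇒  +1.
(a,b)_13: α=3, u≡2; β=2, v≡6 (mod 13); (2|13)=-1, (6|13)=-1; sign (−1)^0·-1^2·-1^3 = -1.
(a,b)_11: α=3, u≡8; β=2, v≡10 (mod 11); (8|11)=-1, (10|11)=-1; sign (−1)^0·-1^2·-1^3 = -1.
(a,b)_∞: sgn(-15015)=−, sgn(6)=+, so +1.
(-15015, 6 / ℚ) ramifies at {3, 7, 11, 13}: a division algebra.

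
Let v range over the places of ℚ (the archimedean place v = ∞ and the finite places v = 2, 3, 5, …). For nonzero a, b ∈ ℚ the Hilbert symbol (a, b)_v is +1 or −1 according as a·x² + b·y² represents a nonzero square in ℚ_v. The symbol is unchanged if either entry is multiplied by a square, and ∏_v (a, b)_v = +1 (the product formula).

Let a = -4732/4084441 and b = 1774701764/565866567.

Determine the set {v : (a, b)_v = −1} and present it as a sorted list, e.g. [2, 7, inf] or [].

[7, 19]

Mod squares: a ≡ -7, b ≡ 1463. Check v ∈ {∞, 2, 3, 7, 11, 13, 19, 31, 37, 43, 47}.
v=7: a=7^1·(≡6), b=7^-1·(≡5) mod 7; (6|7)=-1, (5|7)=-1; (−1)^{1·-1·3}·(-1)^-1·(-1)^1 = -1.
v=19: a=19^0·(≡12), b=19^1·(≡6) mod 19; (12|19)=-1, (6|19)=+1; (−1)^{0·1·9}·(-1)^1·(+1)^0 = -1.
v=2: v_2(a)=2, v_2(b)=2; units ≡ 1, 7 (mod 8); ε·ε+αω+βω = 0·1+2·0+2·0 ≡ 0  ⇒  (a,b)_2 = +1.
v=3: a=3^0·(≡2), b=3^-10·(≡2) mod 3; (2|3)=-1, (2|3)=-1; (−1)^{0·-10·1}·(-1)^-10·(-1)^0 = +1.
v=11: a=11^0·(≡1), b=11^1·(≡4) mod 11; (1|11)=+1, (4|11)=+1; (−1)^{0·1·5}·(+1)^1·(+1)^0 = +1.
v=31: a=31^0·(≡27), b=31^2·(≡21) mod 31; (27|31)=-1, (21|31)=-1; (−1)^{0·2·15}·(-1)^2·(-1)^0 = +1.
v=43: a=43^-2·(≡16), b=43^0·(≡10) mod 43; (16|43)=+1, (10|43)=+1; (−1)^{-2·0·21}·(+1)^0·(+1)^-2 = +1.
v=37: a=37^0·(≡34), b=37^-2·(≡29) mod 37; (34|37)=+1, (29|37)=-1; (−1)^{0·-2·18}·(+1)^-2·(-1)^0 = +1.
v=47: a=47^-2·(≡45), b=47^2·(≡8) mod 47; (45|47)=-1, (8|47)=+1; (−1)^{-2·2·23}·(-1)^2·(+1)^-2 = +1.
v=13: a=13^2·(≡5), b=13^0·(≡5) mod 13; (5|13)=-1, (5|13)=-1; (−1)^{2·0·6}·(-1)^0·(-1)^2 = +1.
v=∞: -7 < 0 and 1463 > 0  ⇒  (a,b)_∞ = +1.
|Ram(-7, 1463)| = 2, even; anisotropic at {7, 19}.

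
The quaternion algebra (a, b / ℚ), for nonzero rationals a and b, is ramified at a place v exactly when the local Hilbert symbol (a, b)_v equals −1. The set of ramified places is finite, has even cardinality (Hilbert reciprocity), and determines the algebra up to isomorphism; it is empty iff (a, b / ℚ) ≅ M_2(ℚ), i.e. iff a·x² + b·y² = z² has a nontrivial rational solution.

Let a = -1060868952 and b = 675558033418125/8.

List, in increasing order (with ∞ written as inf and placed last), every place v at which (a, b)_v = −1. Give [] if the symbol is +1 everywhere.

Mod squares: a ≡ -243542, b ≡ 32538. Check v ∈ {∞, 2, 3, 5, 11, 13, 17, 19, 29}.
v=2: v_2(a)=3, v_2(b)=-3; units ≡ 5, 5 (mod 8); ε·ε+αω+βω = 0·0+3·1+-3·1 ≡ 0  ⇒  (a,b)_2 = +1.
v=5: a=5^0·(≡3), b=5^4·(≡3) mod 5; (3|5)=-1, (3|5)=-1; (−1)^{0·4·2}·(-1)^4·(-1)^0 = +1.
v=17: a=17^1·(≡3), b=17^1·(≡10) mod 17; (3|17)=-1, (10|17)=-1; (−1)^{1·1·8}·(-1)^1·(-1)^1 = +1.
v=∞: -243542 < 0 and 32538 > 0  ⇒  (a,b)_∞ = +1.
v=3: a=3^2·(≡1), b=3^3·(≡1) mod 3; (1|3)=+1, (1|3)=+1; (−1)^{2·3·1}·(+1)^3·(+1)^2 = +1.
v=13: a=13^1·(≡12), b=13^2·(≡10) mod 13; (12|13)=+1, (10|13)=+1; (−1)^{1·2·6}·(+1)^2·(+1)^1 = +1.
v=11: a=11^2·(≡5), b=11^3·(≡2) mod 11; (5|11)=+1, (2|11)=-1; (−1)^{2·3·5}·(+1)^3·(-1)^2 = +1.
v=19: a=19^1·(≡16), b=19^2·(≡15) mod 19; (16|19)=+1, (15|19)=-1; (−1)^{1·2·9}·(+1)^2·(-1)^1 = -1.
v=29: a=29^1·(≡14), b=29^1·(≡22) mod 29; (14|29)=-1, (22|29)=+1; (−1)^{1·1·14}·(-1)^1·(+1)^1 = -1.
|Ram(-243542, 32538)| = 2, even; anisotropic at {19, 29}.

[19, 29]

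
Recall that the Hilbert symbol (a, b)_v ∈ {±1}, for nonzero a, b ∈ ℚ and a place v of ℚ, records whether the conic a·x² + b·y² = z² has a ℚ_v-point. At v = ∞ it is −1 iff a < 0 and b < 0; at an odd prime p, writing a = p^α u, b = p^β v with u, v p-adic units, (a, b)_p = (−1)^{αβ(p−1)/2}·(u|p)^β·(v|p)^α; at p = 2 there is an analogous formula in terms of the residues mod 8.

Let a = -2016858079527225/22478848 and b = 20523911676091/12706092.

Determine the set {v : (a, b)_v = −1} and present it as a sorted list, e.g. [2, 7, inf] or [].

(a, b) ≡ (-2927463, 1634817) mod (ℚ^×)²; places V = {2, 3, 5, 7, 11, 17, 19, 23, 29, 43, ∞}.
(a,b)_23: α=1, u≡13; β=1, v≡18 (mod 23); (13|23)=+1, (18|23)=+1; sign (−1)^1·+1^1·+1^1 = -1.
(a,b)_2: α=-16, β=-2; u≡1, v≡1 (mod 8); ε(u)ε(v)=0·0, αω(v)=-16·0, βω(u)=-2·0; sum ≡ 0  ⇒  +1.
(a,b)_17: α=2, u≡10; β=2, v≡10 (mod 17); (10|17)=-1, (10|17)=-1; sign (−1)^0·-1^2·-1^2 = +1.
(a,b)_7: α=-3, u≡5; β=-6, v≡4 (mod 7); (5|7)=-1, (4|7)=+1; sign (−1)^0·-1^-6·+1^-3 = +1.
(a,b)_3: α=1, u≡1; β=-3, v≡1 (mod 3); (1|3)=+1, (1|3)=+1; sign (−1)^1·+1^-3·+1^1 = -1.
(a,b)_11: α=1, u≡3; β=0, v≡7 (mod 11); (3|11)=+1, (7|11)=-1; sign (−1)^0·+1^0·-1^1 = -1.
(a,b)_43: α=2, u≡37; β=1, v≡27 (mod 43); (37|43)=-1, (27|43)=-1; sign (−1)^0·-1^1·-1^2 = -1.
(a,b)_∞: sgn(-2927463)=−, sgn(1634817)=+, so +1.
(a,b)_19: α=3, u≡3; β=5, v≡6 (mod 19); (3|19)=-1, (6|19)=+1; sign (−1)^1·-1^5·+1^3 = +1.
(a,b)_29: α=1, u≡18; β=1, v≡8 (mod 29); (18|29)=-1, (8|29)=-1; sign (−1)^0·-1^1·-1^1 = +1.
(a,b)_5: α=2, u≡2; β=0, v≡3 (mod 5); (2|5)=-1, (3|5)=-1; sign (−1)^0·-1^0·-1^2 = +1.
(-2927463, 1634817 / ℚ) ramifies at {3, 11, 23, 43}: a division algebra.

[3, 11, 23, 43]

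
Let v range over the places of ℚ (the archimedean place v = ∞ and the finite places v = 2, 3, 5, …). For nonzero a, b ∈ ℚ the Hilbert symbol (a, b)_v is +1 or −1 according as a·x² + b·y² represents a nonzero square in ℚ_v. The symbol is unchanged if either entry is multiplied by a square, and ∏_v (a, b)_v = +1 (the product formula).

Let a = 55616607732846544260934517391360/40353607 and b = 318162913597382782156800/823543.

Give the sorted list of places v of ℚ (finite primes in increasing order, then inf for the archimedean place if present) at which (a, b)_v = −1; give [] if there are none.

[13, 17, 19, 41]

Mod squares: a ≡ 198843645, b ≡ 481299. Check v ∈ {∞, 2, 3, 5, 7, 11, 13, 17, 19, 41, 43}.
v=11: a=11^3·(≡6), b=11^4·(≡9) mod 11; (6|11)=-1, (9|11)=+1; (−1)^{3·4·5}·(-1)^4·(+1)^3 = +1.
v=17: a=17^3·(≡14), b=17^2·(≡7) mod 17; (14|17)=-1, (7|17)=-1; (−1)^{3·2·8}·(-1)^2·(-1)^3 = -1.
v=19: a=19^3·(≡10), b=19^2·(≡18) mod 19; (10|19)=-1, (18|19)=-1; (−1)^{3·2·9}·(-1)^2·(-1)^3 = -1.
v=7: a=7^-9·(≡2), b=7^-7·(≡5) mod 7; (2|7)=+1, (5|7)=-1; (−1)^{-9·-7·3}·(+1)^-7·(-1)^-9 = +1.
v=∞: 198843645 > 0 and 481299 > 0  ⇒  (a,b)_∞ = +1.
v=2: v_2(a)=28, v_2(b)=16; units ≡ 5, 3 (mod 8); ε·ε+αω+βω = 0·1+28·1+16·1 ≡ 0  ⇒  (a,b)_2 = +1.
v=5: a=5^1·(≡1), b=5^2·(≡4) mod 5; (1|5)=+1, (4|5)=+1; (−1)^{1·2·2}·(+1)^2·(+1)^1 = +1.
v=13: a=13^3·(≡6), b=13^1·(≡10) mod 13; (6|13)=-1, (10|13)=+1; (−1)^{3·1·6}·(-1)^1·(+1)^3 = -1.
v=43: a=43^4·(≡13), b=43^3·(≡41) mod 43; (13|43)=+1, (41|43)=+1; (−1)^{4·3·21}·(+1)^3·(+1)^4 = +1.
v=41: a=41^1·(≡2), b=41^1·(≡29) mod 41; (2|41)=+1, (29|41)=-1; (−1)^{1·1·20}·(+1)^1·(-1)^1 = -1.
v=3: a=3^1·(≡1), b=3^1·(≡2) mod 3; (1|3)=+1, (2|3)=-1; (−1)^{1·1·1}·(+1)^1·(-1)^1 = +1.
Ram(198843645, 481299) = {13, 17, 19, 41}; no ℚ_13-point on the conic.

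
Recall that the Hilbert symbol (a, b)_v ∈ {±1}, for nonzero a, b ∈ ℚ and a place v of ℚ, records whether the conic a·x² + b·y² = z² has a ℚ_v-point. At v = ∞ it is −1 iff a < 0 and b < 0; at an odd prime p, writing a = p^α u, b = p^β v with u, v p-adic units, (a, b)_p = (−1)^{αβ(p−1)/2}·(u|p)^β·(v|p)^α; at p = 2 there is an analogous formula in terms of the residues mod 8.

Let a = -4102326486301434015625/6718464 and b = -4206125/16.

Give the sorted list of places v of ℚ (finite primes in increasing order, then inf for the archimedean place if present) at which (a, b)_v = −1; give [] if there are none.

[2, 5, 23, inf]

Mod squares: a ≡ -96577, b ≡ -168245. Check v ∈ {∞, 2, 3, 5, 7, 11, 13, 17, 19, 23}.
v=23: a=23^3·(≡5), b=23^1·(≡20) mod 23; (5|23)=-1, (20|23)=-1; (−1)^{3·1·11}·(-1)^1·(-1)^3 = -1.
v=11: a=11^2·(≡9), b=11^1·(≡8) mod 11; (9|11)=+1, (8|11)=-1; (−1)^{2·1·5}·(+1)^1·(-1)^2 = +1.
v=19: a=19^3·(≡1), b=19^1·(≡2) mod 19; (1|19)=+1, (2|19)=-1; (−1)^{3·1·9}·(+1)^1·(-1)^3 = +1.
v=∞: -96577 < 0 and -168245 < 0  ⇒  (a,b)_∞ = -1.
v=17: a=17^1·(≡12), b=17^0·(≡2) mod 17; (12|17)=-1, (2|17)=+1; (−1)^{1·0·8}·(-1)^0·(+1)^1 = +1.
v=2: v_2(a)=-10, v_2(b)=-4; units ≡ 7, 3 (mod 8); ε·ε+αω+βω = 1·1+-10·1+-4·0 ≡ 1  ⇒  (a,b)_2 = -1.
v=7: a=7^6·(≡2), b=7^1·(≡6) mod 7; (2|7)=+1, (6|7)=-1; (−1)^{6·1·3}·(+1)^1·(-1)^6 = +1.
v=5: a=5^6·(≡2), b=5^3·(≡1) mod 5; (2|5)=-1, (1|5)=+1; (−1)^{6·3·2}·(-1)^3·(+1)^6 = -1.
v=3: a=3^-8·(≡2), b=3^0·(≡1) mod 3; (2|3)=-1, (1|3)=+1; (−1)^{-8·0·1}·(-1)^0·(+1)^-8 = +1.
v=13: a=13^1·(≡2), b=13^0·(≡4) mod 13; (2|13)=-1, (4|13)=+1; (−1)^{1·0·6}·(-1)^0·(+1)^1 = +1.
(-96577, -168245 / ℚ) ramifies at {2, 5, 23, ∞}: a division algebra.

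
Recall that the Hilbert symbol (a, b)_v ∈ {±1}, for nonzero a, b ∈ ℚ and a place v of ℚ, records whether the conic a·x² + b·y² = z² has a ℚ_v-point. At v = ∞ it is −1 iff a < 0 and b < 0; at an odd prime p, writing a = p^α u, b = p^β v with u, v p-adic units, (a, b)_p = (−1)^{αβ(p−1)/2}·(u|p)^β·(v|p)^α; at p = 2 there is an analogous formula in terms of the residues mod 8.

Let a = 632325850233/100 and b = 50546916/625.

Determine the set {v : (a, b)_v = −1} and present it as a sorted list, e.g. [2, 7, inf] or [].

[7, 17, 23, 43]

(a, b) ≡ (14475993, 156009) mod (ℚ^×)²; places V = {2, 3, 5, 7, 11, 17, 19, 23, 41, 43, ∞}.
(a,b)_11: α=2, u≡3; β=0, v≡10 (mod 11); (3|11)=+1, (10|11)=-1; sign (−1)^0·+1^0·-1^2 = +1.
(a,b)_23: α=1, u≡21; β=1, v≡22 (mod 23); (21|23)=-1, (22|23)=-1; sign (−1)^1·-1^1·-1^1 = -1.
(a,b)_∞: sgn(14475993)=+, sgn(156009)=+, so +1.
(a,b)_41: α=1, u≡15; β=0, v≡23 (mod 41); (15|41)=-1, (23|41)=+1; sign (−1)^0·-1^0·+1^1 = +1.
(a,b)_17: α=1, u≡4; β=1, v≡5 (mod 17); (4|17)=+1, (5|17)=-1; sign (−1)^0·+1^1·-1^1 = -1.
(a,b)_19: α=2, u≡6; β=1, v≡8 (mod 19); (6|19)=+1, (8|19)=-1; sign (−1)^0·+1^1·-1^2 = +1.
(a,b)_7: α=1, u≡5; β=1, v≡6 (mod 7); (5|7)=-1, (6|7)=-1; sign (−1)^1·-1^1·-1^1 = -1.
(a,b)_2: α=-2, β=2; u≡1, v≡1 (mod 8); ε(u)ε(v)=0·0, αω(v)=-2·0, βω(u)=2·0; sum ≡ 0  ⇒  +1.
(a,b)_43: α=1, u≡41; β=0, v≡5 (mod 43); (41|43)=+1, (5|43)=-1; sign (−1)^0·+1^0·-1^1 = -1.
(a,b)_3: α=1, u≡2; β=5, v≡1 (mod 3); (2|3)=-1, (1|3)=+1; sign (−1)^1·-1^5·+1^1 = +1.
(a,b)_5: α=-2, u≡2; β=-4, v≡1 (mod 5); (2|5)=-1, (1|5)=+1; sign (−1)^0·-1^-4·+1^-2 = +1.
(14475993, 156009 / ℚ) ramifies at {7, 17, 23, 43}: a division algebra.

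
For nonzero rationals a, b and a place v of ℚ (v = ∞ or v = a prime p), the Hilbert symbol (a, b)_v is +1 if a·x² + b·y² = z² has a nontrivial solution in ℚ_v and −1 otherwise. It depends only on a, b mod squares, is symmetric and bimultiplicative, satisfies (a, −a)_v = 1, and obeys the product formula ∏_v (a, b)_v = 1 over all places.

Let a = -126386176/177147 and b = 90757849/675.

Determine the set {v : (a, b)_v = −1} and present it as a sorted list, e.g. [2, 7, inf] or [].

(a, b) ≡ (-23142, 19227) mod (ℚ^×)²; places V = {2, 3, 5, 7, 13, 17, 19, 29, ∞}.
(a,b)_3: α=-11, u≡2; β=-3, v≡1 (mod 3); (2|3)=-1, (1|3)=+1; sign (−1)^1·-1^-3·+1^-11 = +1.
(a,b)_17: α=0, u≡5; β=3, v≡8 (mod 17); (5|17)=-1, (8|17)=+1; sign (−1)^0·-1^3·+1^0 = -1.
(a,b)_13: α=0, u≡5; β=1, v≡4 (mod 13); (5|13)=-1, (4|13)=+1; sign (−1)^0·-1^1·+1^0 = -1.
(a,b)_5: α=0, u≡2; β=-2, v≡2 (mod 5); (2|5)=-1, (2|5)=-1; sign (−1)^0·-1^-2·-1^0 = +1.
(a,b)_2: α=15, β=0; u≡5, v≡3 (mod 8); ε(u)ε(v)=0·1, αω(v)=15·1, βω(u)=0·1; sum ≡ 1  ⇒  -1.
(a,b)_29: α=1, u≡10; β=1, v≡13 (mod 29); (10|29)=-1, (13|29)=+1; sign (−1)^0·-1^1·+1^1 = -1.
(a,b)_7: α=1, u≡6; β=2, v≡5 (mod 7); (6|7)=-1, (5|7)=-1; sign (−1)^0·-1^2·-1^1 = -1.
(a,b)_19: α=1, u≡11; β=0, v≡15 (mod 19); (11|19)=+1, (15|19)=-1; sign (−1)^0·+1^0·-1^1 = -1.
(a,b)_∞: sgn(-23142)=−, sgn(19227)=+, so +1.
|Ram(-23142, 19227)| = 6, even; anisotropic at {2, 7, 13, 17, 19, 29}.

[2, 7, 13, 17, 19, 29]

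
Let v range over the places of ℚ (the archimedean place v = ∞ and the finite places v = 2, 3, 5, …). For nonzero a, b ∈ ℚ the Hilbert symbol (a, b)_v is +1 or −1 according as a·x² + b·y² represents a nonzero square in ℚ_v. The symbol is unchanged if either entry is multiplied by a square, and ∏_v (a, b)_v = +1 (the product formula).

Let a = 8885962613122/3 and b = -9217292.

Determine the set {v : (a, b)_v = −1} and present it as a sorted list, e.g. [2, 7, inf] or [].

[2, 31, 37, 41]

(a, b) ≡ (246, -47027) mod (ℚ^×)²; places V = {2, 3, 7, 31, 37, 41, ∞}.
(a,b)_7: α=2, u≡4; β=2, v≡3 (mod 7); (4|7)=+1, (3|7)=-1; sign (−1)^0·+1^2·-1^2 = +1.
(a,b)_∞: sgn(246)=+, sgn(-47027)=−, so +1.
(a,b)_3: α=-1, u≡1; β=0, v≡1 (mod 3); (1|3)=+1, (1|3)=+1; sign (−1)^0·+1^0·+1^-1 = +1.
(a,b)_31: α=2, u≡15; β=1, v≡20 (mod 31); (15|31)=-1, (20|31)=+1; sign (−1)^0·-1^1·+1^2 = -1.
(a,b)_2: α=1, β=2; u≡3, v≡5 (mod 8); ε(u)ε(v)=1·0, αω(v)=1·1, βω(u)=2·1; sum ≡ 1  ⇒  -1.
(a,b)_41: α=3, u≡19; β=1, v≡32 (mod 41); (19|41)=-1, (32|41)=+1; sign (−1)^0·-1^1·+1^3 = -1.
(a,b)_37: α=2, u≡6; β=1, v≡5 (mod 37); (6|37)=-1, (5|37)=-1; sign (−1)^0·-1^1·-1^2 = -1.
|Ram(246, -47027)| = 4, even; anisotropic at {2, 31, 37, 41}.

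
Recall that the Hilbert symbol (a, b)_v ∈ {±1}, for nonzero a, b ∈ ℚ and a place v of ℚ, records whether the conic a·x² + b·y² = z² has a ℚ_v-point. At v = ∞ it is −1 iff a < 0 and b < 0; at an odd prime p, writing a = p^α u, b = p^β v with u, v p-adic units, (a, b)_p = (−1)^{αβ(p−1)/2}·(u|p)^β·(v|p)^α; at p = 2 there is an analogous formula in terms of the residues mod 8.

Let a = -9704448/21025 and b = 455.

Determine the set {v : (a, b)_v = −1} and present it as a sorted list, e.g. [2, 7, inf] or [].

(a, b) ≡ (-13, 455) mod (ℚ^×)²; places V = {2, 3, 5, 7, 13, 29, ∞}.
(a,b)_29: α=-2, u≡1; β=0, v≡20 (mod 29); (1|29)=+1, (20|29)=+1; sign (−1)^0·+1^0·+1^-2 = +1.
(a,b)_7: α=0, u≡4; β=1, v≡2 (mod 7); (4|7)=+1, (2|7)=+1; sign (−1)^0·+1^1·+1^0 = +1.
(a,b)_2: α=10, β=0; u≡3, v≡7 (mod 8); ε(u)ε(v)=1·1, αω(v)=10·0, βω(u)=0·1; sum ≡ 1  ⇒  -1.
(a,b)_∞: sgn(-13)=−, sgn(455)=+, so +1.
(a,b)_5: α=-2, u≡2; β=1, v≡1 (mod 5); (2|5)=-1, (1|5)=+1; sign (−1)^0·-1^1·+1^-2 = -1.
(a,b)_13: α=1, u≡4; β=1, v≡9 (mod 13); (4|13)=+1, (9|13)=+1; sign (−1)^0·+1^1·+1^1 = +1.
(a,b)_3: α=6, u≡2; β=0, v≡2 (mod 3); (2|3)=-1, (2|3)=-1; sign (−1)^0·-1^0·-1^6 = +1.
|Ram(-13, 455)| = 2, even; anisotropic at {2, 5}.

[2, 5]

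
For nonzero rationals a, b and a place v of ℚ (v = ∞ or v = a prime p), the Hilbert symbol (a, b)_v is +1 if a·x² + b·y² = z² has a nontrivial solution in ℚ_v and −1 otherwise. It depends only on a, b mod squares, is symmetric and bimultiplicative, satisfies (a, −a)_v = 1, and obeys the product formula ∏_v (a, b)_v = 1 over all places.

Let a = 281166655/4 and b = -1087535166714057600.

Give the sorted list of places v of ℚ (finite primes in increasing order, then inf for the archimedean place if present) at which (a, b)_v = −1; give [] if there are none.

(a, b) ≡ (55, -13566) mod (ℚ^×)²; places V = {2, 3, 5, 7, 11, 17, 19, ∞}.
(a,b)_3: α=0, u≡1; β=5, v≡2 (mod 3); (1|3)=+1, (2|3)=-1; sign (−1)^0·+1^5·-1^0 = +1.
(a,b)_19: α=2, u≡16; β=3, v≡13 (mod 19); (16|19)=+1, (13|19)=-1; sign (−1)^0·+1^3·-1^2 = +1.
(a,b)_11: α=1, u≡1; β=2, v≡7 (mod 11); (1|11)=+1, (7|11)=-1; sign (−1)^0·+1^2·-1^1 = -1.
(a,b)_∞: sgn(55)=+, sgn(-13566)=−, so +1.
(a,b)_2: α=-2, β=7; u≡7, v≡1 (mod 8); ε(u)ε(v)=1·0, αω(v)=-2·0, βω(u)=7·0; sum ≡ 0  ⇒  +1.
(a,b)_5: α=1, u≡4; β=2, v≡1 (mod 5); (4|5)=+1, (1|5)=+1; sign (−1)^0·+1^2·+1^1 = +1.
(a,b)_7: α=2, u≡5; β=3, v≡4 (mod 7); (5|7)=-1, (4|7)=+1; sign (−1)^0·-1^3·+1^2 = -1.
(a,b)_17: α=2, u≡9; β=3, v≡9 (mod 17); (9|17)=+1, (9|17)=+1; sign (−1)^0·+1^3·+1^2 = +1.
|Ram(55, -13566)| = 2, even; anisotropic at {7, 11}.

[7, 11]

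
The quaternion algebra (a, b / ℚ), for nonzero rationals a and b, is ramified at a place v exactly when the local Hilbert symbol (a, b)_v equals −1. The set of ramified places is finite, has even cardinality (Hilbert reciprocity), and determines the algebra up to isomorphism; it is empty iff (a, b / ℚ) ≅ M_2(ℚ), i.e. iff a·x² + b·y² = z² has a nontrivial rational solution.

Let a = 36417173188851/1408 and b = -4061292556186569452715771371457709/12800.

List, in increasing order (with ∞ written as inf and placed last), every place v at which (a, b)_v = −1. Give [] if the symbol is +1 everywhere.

(a, b) ≡ (9513218, -937802) mod (ℚ^×)²; places V = {2, 3, 5, 7, 11, 13, 19, 23, 29, 31, 37, ∞}.
(a,b)_3: α=2, u≡2; β=0, v≡1 (mod 3); (2|3)=-1, (1|3)=+1; sign (−1)^0·-1^0·+1^2 = +1.
(a,b)_37: α=1, u≡16; β=3, v≡27 (mod 37); (16|37)=+1, (27|37)=+1; sign (−1)^0·+1^3·+1^1 = +1.
(a,b)_2: α=-7, β=-9; u≡1, v≡3 (mod 8); ε(u)ε(v)=0·1, αω(v)=-7·1, βω(u)=-9·0; sum ≡ 1  ⇒  -1.
(a,b)_11: α=-1, u≡10; β=0, v≡4 (mod 11); (10|11)=-1, (4|11)=+1; sign (−1)^0·-1^0·+1^-1 = +1.
(a,b)_23: α=2, u≡4; β=7, v≡21 (mod 23); (4|23)=+1, (21|23)=-1; sign (−1)^0·+1^7·-1^2 = +1.
(a,b)_13: α=1, u≡12; β=2, v≡2 (mod 13); (12|13)=+1, (2|13)=-1; sign (−1)^0·+1^2·-1^1 = -1.
(a,b)_31: α=1, u≡19; β=2, v≡2 (mod 31); (19|31)=+1, (2|31)=+1; sign (−1)^0·+1^2·+1^1 = +1.
(a,b)_29: α=1, u≡22; β=3, v≡21 (mod 29); (22|29)=+1, (21|29)=-1; sign (−1)^0·+1^3·-1^1 = -1.
(a,b)_19: α=2, u≡12; β=5, v≡5 (mod 19); (12|19)=-1, (5|19)=+1; sign (−1)^0·-1^5·+1^2 = -1.
(a,b)_5: α=0, u≡2; β=-2, v≡3 (mod 5); (2|5)=-1, (3|5)=-1; sign (−1)^0·-1^-2·-1^0 = +1.
(a,b)_7: α=2, u≡4; β=4, v≡4 (mod 7); (4|7)=+1, (4|7)=+1; sign (−1)^0·+1^4·+1^2 = +1.
(a,b)_∞: sgn(9513218)=+, sgn(-937802)=−, so +1.
Ram(9513218, -937802) = {2, 13, 19, 29}; no ℚ_2-point on the conic.

[2, 13, 19, 29]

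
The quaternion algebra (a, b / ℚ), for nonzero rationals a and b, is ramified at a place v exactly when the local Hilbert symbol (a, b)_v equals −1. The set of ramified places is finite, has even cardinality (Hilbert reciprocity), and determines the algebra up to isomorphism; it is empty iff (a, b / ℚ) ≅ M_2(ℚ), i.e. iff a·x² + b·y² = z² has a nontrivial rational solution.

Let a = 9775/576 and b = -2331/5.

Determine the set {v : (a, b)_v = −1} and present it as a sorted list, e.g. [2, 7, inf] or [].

(a, b) ≡ (391, -1295) mod (ℚ^×)²; places V = {2, 3, 5, 7, 17, 23, 37, ∞}.
(a,b)_∞: sgn(391)=+, sgn(-1295)=−, so +1.
(a,b)_3: α=-2, u≡1; β=2, v≡1 (mod 3); (1|3)=+1, (1|3)=+1; sign (−1)^0·+1^2·+1^-2 = +1.
(a,b)_17: α=1, u≡10; β=0, v≡3 (mod 17); (10|17)=-1, (3|17)=-1; sign (−1)^0·-1^0·-1^1 = -1.
(a,b)_5: α=2, u≡1; β=-1, v≡4 (mod 5); (1|5)=+1, (4|5)=+1; sign (−1)^0·+1^-1·+1^2 = +1.
(a,b)_37: α=0, u≡25; β=1, v≡17 (mod 37); (25|37)=+1, (17|37)=-1; sign (−1)^0·+1^1·-1^0 = +1.
(a,b)_23: α=1, u≡11; β=0, v≡3 (mod 23); (11|23)=-1, (3|23)=+1; sign (−1)^0·-1^0·+1^1 = +1.
(a,b)_2: α=-6, β=0; u≡7, v≡1 (mod 8); ε(u)ε(v)=1·0, αω(v)=-6·0, βω(u)=0·0; sum ≡ 0  ⇒  +1.
(a,b)_7: α=0, u≡5; β=1, v≡2 (mod 7); (5|7)=-1, (2|7)=+1; sign (−1)^0·-1^1·+1^0 = -1.
Ram(391, -1295) = {7, 17}; no ℚ_7-point on the conic.

[7, 17]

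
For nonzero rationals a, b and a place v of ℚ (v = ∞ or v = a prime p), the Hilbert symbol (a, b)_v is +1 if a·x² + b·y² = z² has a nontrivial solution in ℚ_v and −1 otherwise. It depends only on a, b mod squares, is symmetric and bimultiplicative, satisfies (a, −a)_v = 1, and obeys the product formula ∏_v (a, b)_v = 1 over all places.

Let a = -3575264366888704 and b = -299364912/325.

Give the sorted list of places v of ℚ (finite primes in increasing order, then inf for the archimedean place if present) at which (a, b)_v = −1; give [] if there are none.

(a, b) ≡ (-391, -551551) mod (ℚ^×)²; places V = {2, 3, 5, 7, 11, 13, 17, 19, 23, 29, ∞}.
(a,b)_∞: sgn(-391)=−, sgn(-551551)=−, so -1.
(a,b)_3: α=0, u≡2; β=2, v≡2 (mod 3); (2|3)=-1, (2|3)=-1; sign (−1)^0·-1^2·-1^0 = +1.
(a,b)_17: α=1, u≡6; β=0, v≡11 (mod 17); (6|17)=-1, (11|17)=-1; sign (−1)^0·-1^0·-1^1 = -1.
(a,b)_19: α=2, u≡18; β=1, v≡3 (mod 19); (18|19)=-1, (3|19)=-1; sign (−1)^0·-1^1·-1^2 = -1.
(a,b)_5: α=0, u≡1; β=-2, v≡1 (mod 5); (1|5)=+1, (1|5)=+1; sign (−1)^0·+1^-2·+1^0 = +1.
(a,b)_11: α=0, u≡5; β=1, v≡7 (mod 11); (5|11)=+1, (7|11)=-1; sign (−1)^0·+1^1·-1^0 = +1.
(a,b)_2: α=8, β=4; u≡1, v≡1 (mod 8); ε(u)ε(v)=0·0, αω(v)=8·0, βω(u)=4·0; sum ≡ 0  ⇒  +1.
(a,b)_13: α=0, u≡4; β=-1, v≡2 (mod 13); (4|13)=+1, (2|13)=-1; sign (−1)^0·+1^-1·-1^0 = +1.
(a,b)_7: α=6, u≡2; β=3, v≡6 (mod 7); (2|7)=+1, (6|7)=-1; sign (−1)^0·+1^3·-1^6 = +1.
(a,b)_23: α=1, u≡3; β=0, v≡2 (mod 23); (3|23)=+1, (2|23)=+1; sign (−1)^0·+1^0·+1^1 = +1.
(a,b)_29: α=2, u≡14; β=1, v≡24 (mod 29); (14|29)=-1, (24|29)=+1; sign (−1)^0·-1^1·+1^2 = -1.
Ram(-391, -551551) = {17, 19, 29, ∞}; no ℚ_17-point on the conic.

[17, 19, 29, inf]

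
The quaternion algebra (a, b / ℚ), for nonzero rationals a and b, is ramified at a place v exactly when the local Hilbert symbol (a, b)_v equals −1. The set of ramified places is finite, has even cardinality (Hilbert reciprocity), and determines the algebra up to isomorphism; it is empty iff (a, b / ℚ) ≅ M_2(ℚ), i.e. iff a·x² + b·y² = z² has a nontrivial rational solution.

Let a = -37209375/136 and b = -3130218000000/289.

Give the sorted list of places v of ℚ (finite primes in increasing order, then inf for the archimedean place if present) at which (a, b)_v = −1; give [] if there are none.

(a, b) ≡ (-510, -42) mod (ℚ^×)²; places V = {2, 3, 5, 7, 13, 17, ∞}.
(a,b)_2: α=-3, β=7; u≡1, v≡3 (mod 8); ε(u)ε(v)=0·1, αω(v)=-3·1, βω(u)=7·0; sum ≡ 1  ⇒  -1.
(a,b)_3: α=5, u≡1; β=3, v≡1 (mod 3); (1|3)=+1, (1|3)=+1; sign (−1)^1·+1^3·+1^5 = -1.
(a,b)_∞: sgn(-510)=−, sgn(-42)=−, so -1.
(a,b)_7: α=2, u≡2; β=3, v≡1 (mod 7); (2|7)=+1, (1|7)=+1; sign (−1)^0·+1^3·+1^2 = +1.
(a,b)_5: α=5, u≡3; β=6, v≡2 (mod 5); (3|5)=-1, (2|5)=-1; sign (−1)^0·-1^6·-1^5 = -1.
(a,b)_13: α=0, u≡3; β=2, v≡1 (mod 13); (3|13)=+1, (1|13)=+1; sign (−1)^0·+1^2·+1^0 = +1.
(a,b)_17: α=-1, u≡9; β=-2, v≡13 (mod 17); (9|17)=+1, (13|17)=+1; sign (−1)^0·+1^-2·+1^-1 = +1.
(-510, -42 / ℚ) ramifies at {2, 3, 5, ∞}: a division algebra.

[2, 3, 5, inf]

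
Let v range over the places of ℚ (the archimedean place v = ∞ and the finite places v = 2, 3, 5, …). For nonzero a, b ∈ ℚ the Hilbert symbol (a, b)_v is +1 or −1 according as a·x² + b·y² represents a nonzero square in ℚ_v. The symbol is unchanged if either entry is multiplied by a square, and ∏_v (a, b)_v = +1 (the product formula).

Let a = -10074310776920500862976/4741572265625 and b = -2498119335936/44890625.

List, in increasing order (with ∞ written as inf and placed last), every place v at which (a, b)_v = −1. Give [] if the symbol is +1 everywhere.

[2, inf]

(a, b) ≡ (-17, -17) mod (ℚ^×)²; places V = {2, 3, 5, 7, 13, 17, ∞}.
(a,b)_17: α=-1, u≡4; β=-1, v≡13 (mod 17); (4|17)=+1, (13|17)=+1; sign (−1)^0·+1^-1·+1^-1 = +1.
(a,b)_∞: sgn(-17)=−, sgn(-17)=−, so -1.
(a,b)_7: α=10, u≡4; β=6, v≡1 (mod 7); (4|7)=+1, (1|7)=+1; sign (−1)^0·+1^6·+1^10 = +1.
(a,b)_2: α=26, β=18; u≡7, v≡7 (mod 8); ε(u)ε(v)=1·1, αω(v)=26·0, βω(u)=18·0; sum ≡ 1  ⇒  -1.
(a,b)_3: α=12, u≡1; β=4, v≡1 (mod 3); (1|3)=+1, (1|3)=+1; sign (−1)^0·+1^4·+1^12 = +1.
(a,b)_13: α=-4, u≡4; β=-2, v≡4 (mod 13); (4|13)=+1, (4|13)=+1; sign (−1)^0·+1^-2·+1^-4 = +1.
(a,b)_5: α=-10, u≡2; β=-6, v≡3 (mod 5); (2|5)=-1, (3|5)=-1; sign (−1)^0·-1^-6·-1^-10 = +1.
Ram(-17, -17) = {2, ∞}; no ℚ_2-point on the conic.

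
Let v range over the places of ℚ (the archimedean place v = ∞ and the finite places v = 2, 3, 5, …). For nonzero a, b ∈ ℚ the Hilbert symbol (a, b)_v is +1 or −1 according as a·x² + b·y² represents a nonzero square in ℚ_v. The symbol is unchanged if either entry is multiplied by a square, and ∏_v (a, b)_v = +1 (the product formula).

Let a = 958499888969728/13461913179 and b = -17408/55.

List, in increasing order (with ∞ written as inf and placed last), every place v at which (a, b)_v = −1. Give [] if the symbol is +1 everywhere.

Mod squares: a ≡ 2618, b ≡ -935. Check v ∈ {∞, 2, 3, 5, 7, 11, 13, 17, 23, 31}.
v=23: a=23^-2·(≡7), b=23^0·(≡8) mod 23; (7|23)=-1, (8|23)=+1; (−1)^{-2·0·11}·(-1)^0·(+1)^-2 = +1.
v=31: a=31^2·(≡4), b=31^0·(≡29) mod 31; (4|31)=+1, (29|31)=-1; (−1)^{2·0·15}·(+1)^0·(-1)^2 = +1.
v=2: v_2(a)=11, v_2(b)=10; units ≡ 5, 1 (mod 8); ε·ε+αω+βω = 0·0+11·0+10·1 ≡ 0  ⇒  (a,b)_2 = +1.
v=∞: 2618 > 0 and -935 < 0  ⇒  (a,b)_∞ = +1.
v=3: a=3^-4·(≡2), b=3^0·(≡1) mod 3; (2|3)=-1, (1|3)=+1; (−1)^{-4·0·1}·(-1)^0·(+1)^-4 = +1.
v=11: a=11^-1·(≡8), b=11^-1·(≡1) mod 11; (8|11)=-1, (1|11)=+1; (−1)^{-1·-1·5}·(-1)^-1·(+1)^-1 = +1.
v=5: a=5^0·(≡2), b=5^-1·(≡2) mod 5; (2|5)=-1, (2|5)=-1; (−1)^{0·-1·2}·(-1)^-1·(-1)^0 = -1.
v=13: a=13^-4·(≡6), b=13^0·(≡4) mod 13; (6|13)=-1, (4|13)=+1; (−1)^{-4·0·6}·(-1)^0·(+1)^-4 = +1.
v=17: a=17^5·(≡13), b=17^1·(≡16) mod 17; (13|17)=+1, (16|17)=+1; (−1)^{5·1·8}·(+1)^1·(+1)^5 = +1.
v=7: a=7^3·(≡5), b=7^0·(≡6) mod 7; (5|7)=-1, (6|7)=-1; (−1)^{3·0·3}·(-1)^0·(-1)^3 = -1.
Ram(2618, -935) = {5, 7}; no ℚ_5-point on the conic.

[5, 7]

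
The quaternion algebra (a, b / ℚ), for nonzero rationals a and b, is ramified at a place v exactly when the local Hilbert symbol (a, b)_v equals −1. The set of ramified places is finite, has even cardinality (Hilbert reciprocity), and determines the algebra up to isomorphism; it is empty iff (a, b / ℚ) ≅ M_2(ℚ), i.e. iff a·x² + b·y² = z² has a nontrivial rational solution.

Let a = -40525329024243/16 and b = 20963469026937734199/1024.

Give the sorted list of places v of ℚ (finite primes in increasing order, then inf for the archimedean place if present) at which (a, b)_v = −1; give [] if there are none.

(a, b) ≡ (-1363, 1598799) mod (ℚ^×)²; places V = {2, 3, 7, 17, 23, 29, 47, ∞}.
(a,b)_2: α=-4, β=-10; u≡5, v≡7 (mod 8); ε(u)ε(v)=0·1, αω(v)=-4·0, βω(u)=-10·1; sum ≡ 0  ⇒  +1.
(a,b)_∞: sgn(-1363)=−, sgn(1598799)=+, so +1.
(a,b)_7: α=4, u≡4; β=6, v≡3 (mod 7); (4|7)=+1, (3|7)=-1; sign (−1)^0·+1^6·-1^4 = +1.
(a,b)_47: α=1, u≡21; β=1, v≡3 (mod 47); (21|47)=+1, (3|47)=+1; sign (−1)^1·+1^1·+1^1 = -1.
(a,b)_23: α=2, u≡14; β=3, v≡10 (mod 23); (14|23)=-1, (10|23)=-1; sign (−1)^0·-1^3·-1^2 = -1.
(a,b)_3: α=4, u≡2; β=7, v≡1 (mod 3); (2|3)=-1, (1|3)=+1; sign (−1)^0·-1^7·+1^4 = -1.
(a,b)_17: α=2, u≡6; β=3, v≡7 (mod 17); (6|17)=-1, (7|17)=-1; sign (−1)^0·-1^3·-1^2 = -1.
(a,b)_29: α=1, u≡8; β=1, v≡12 (mod 29); (8|29)=-1, (12|29)=-1; sign (−1)^0·-1^1·-1^1 = +1.
|Ram(-1363, 1598799)| = 4, even; anisotropic at {3, 17, 23, 47}.

[3, 17, 23, 47]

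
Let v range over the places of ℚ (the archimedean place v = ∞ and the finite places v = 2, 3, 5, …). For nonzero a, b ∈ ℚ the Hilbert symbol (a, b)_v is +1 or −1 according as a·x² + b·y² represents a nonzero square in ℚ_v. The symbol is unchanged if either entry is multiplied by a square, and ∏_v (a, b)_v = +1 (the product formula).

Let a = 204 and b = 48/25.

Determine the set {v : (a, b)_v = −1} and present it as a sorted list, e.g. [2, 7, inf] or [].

Mod squares: a ≡ 51, b ≡ 3. Check v ∈ {∞, 2, 3, 5, 17}.
v=5: a=5^0·(≡4), b=5^-2·(≡3) mod 5; (4|5)=+1, (3|5)=-1; (−1)^{0·-2·2}·(+1)^-2·(-1)^0 = +1.
v=3: a=3^1·(≡2), b=3^1·(≡1) mod 3; (2|3)=-1, (1|3)=+1; (−1)^{1·1·1}·(-1)^1·(+1)^1 = +1.
v=2: v_2(a)=2, v_2(b)=4; units ≡ 3, 3 (mod 8); ε·ε+αω+βω = 1·1+2·1+4·1 ≡ 1  ⇒  (a,b)_2 = -1.
v=17: a=17^1·(≡12), b=17^0·(≡6) mod 17; (12|17)=-1, (6|17)=-1; (−1)^{1·0·8}·(-1)^0·(-1)^1 = -1.
v=∞: 51 > 0 and 3 > 0  ⇒  (a,b)_∞ = +1.
|Ram(51, 3)| = 2, even; anisotropic at {2, 17}.

[2, 17]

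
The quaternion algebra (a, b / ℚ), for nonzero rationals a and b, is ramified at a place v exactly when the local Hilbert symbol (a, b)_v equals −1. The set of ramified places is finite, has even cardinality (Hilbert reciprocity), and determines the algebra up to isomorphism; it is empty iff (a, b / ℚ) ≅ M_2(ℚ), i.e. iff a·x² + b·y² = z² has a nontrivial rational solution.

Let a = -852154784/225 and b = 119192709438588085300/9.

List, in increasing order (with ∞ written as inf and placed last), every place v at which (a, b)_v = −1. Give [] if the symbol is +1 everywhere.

Mod squares: a ≡ -315146, b ≡ 5797. Check v ∈ {∞, 2, 3, 5, 7, 11, 13, 17, 23, 31}.
v=3: a=3^-2·(≡1), b=3^-2·(≡1) mod 3; (1|3)=+1, (1|3)=+1; (−1)^{-2·-2·1}·(+1)^-2·(+1)^-2 = +1.
v=31: a=31^1·(≡25), b=31^3·(≡10) mod 31; (25|31)=+1, (10|31)=+1; (−1)^{1·3·15}·(+1)^3·(+1)^1 = -1.
v=17: a=17^1·(≡15), b=17^3·(≡8) mod 17; (15|17)=+1, (8|17)=+1; (−1)^{1·3·8}·(+1)^3·(+1)^1 = +1.
v=5: a=5^-2·(≡4), b=5^2·(≡3) mod 5; (4|5)=+1, (3|5)=-1; (−1)^{-2·2·2}·(+1)^2·(-1)^-2 = +1.
v=∞: -315146 < 0 and 5797 > 0  ⇒  (a,b)_∞ = +1.
v=7: a=7^0·(≡2), b=7^2·(≡2) mod 7; (2|7)=+1, (2|7)=+1; (−1)^{0·2·3}·(+1)^2·(+1)^0 = +1.
v=13: a=13^3·(≡12), b=13^4·(≡10) mod 13; (12|13)=+1, (10|13)=+1; (−1)^{3·4·6}·(+1)^4·(+1)^3 = +1.
v=2: v_2(a)=5, v_2(b)=2; units ≡ 3, 5 (mod 8); ε·ε+αω+βω = 1·0+5·1+2·1 ≡ 1  ⇒  (a,b)_2 = -1.
v=23: a=23^1·(≡12), b=23^2·(≡8) mod 23; (12|23)=+1, (8|23)=+1; (−1)^{1·2·11}·(+1)^2·(+1)^1 = +1.
v=11: a=11^0·(≡5), b=11^1·(≡7) mod 11; (5|11)=+1, (7|11)=-1; (−1)^{0·1·5}·(+1)^1·(-1)^0 = +1.
Ram(-315146, 5797) = {2, 31}; no ℚ_2-point on the conic.

[2, 31]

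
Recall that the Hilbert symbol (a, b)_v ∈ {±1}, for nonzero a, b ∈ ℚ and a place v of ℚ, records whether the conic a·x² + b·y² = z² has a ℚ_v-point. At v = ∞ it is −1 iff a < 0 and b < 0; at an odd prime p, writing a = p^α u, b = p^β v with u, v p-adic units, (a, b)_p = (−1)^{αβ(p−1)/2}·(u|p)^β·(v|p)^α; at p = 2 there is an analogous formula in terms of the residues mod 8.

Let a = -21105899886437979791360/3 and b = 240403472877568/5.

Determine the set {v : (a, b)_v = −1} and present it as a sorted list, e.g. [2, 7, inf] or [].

(a, b) ≡ (-6630, 10010) mod (ℚ^×)²; places V = {2, 3, 5, 7, 11, 13, 17, ∞}.
(a,b)_7: α=10, u≡6; β=5, v≡2 (mod 7); (6|7)=-1, (2|7)=+1; sign (−1)^0·-1^5·+1^10 = -1.
(a,b)_13: α=5, u≡9; β=3, v≡9 (mod 13); (9|13)=+1, (9|13)=+1; sign (−1)^0·+1^3·+1^5 = +1.
(a,b)_∞: sgn(-6630)=−, sgn(10010)=+, so +1.
(a,b)_11: α=0, u≡9; β=1, v≡8 (mod 11); (9|11)=+1, (8|11)=-1; sign (−1)^0·+1^1·-1^0 = +1.
(a,b)_2: α=13, β=11; u≡5, v≡5 (mod 8); ε(u)ε(v)=0·0, αω(v)=13·1, βω(u)=11·1; sum ≡ 0  ⇒  +1.
(a,b)_3: α=-1, u≡1; β=0, v≡2 (mod 3); (1|3)=+1, (2|3)=-1; sign (−1)^0·+1^0·-1^-1 = -1.
(a,b)_17: α=3, u≡13; β=2, v≡6 (mod 17); (13|17)=+1, (6|17)=-1; sign (−1)^0·+1^2·-1^3 = -1.
(a,b)_5: α=1, u≡1; β=-1, v≡3 (mod 5); (1|5)=+1, (3|5)=-1; sign (−1)^0·+1^-1·-1^1 = -1.
Ram(-6630, 10010) = {3, 5, 7, 17}; no ℚ_3-point on the conic.

[3, 5, 7, 17]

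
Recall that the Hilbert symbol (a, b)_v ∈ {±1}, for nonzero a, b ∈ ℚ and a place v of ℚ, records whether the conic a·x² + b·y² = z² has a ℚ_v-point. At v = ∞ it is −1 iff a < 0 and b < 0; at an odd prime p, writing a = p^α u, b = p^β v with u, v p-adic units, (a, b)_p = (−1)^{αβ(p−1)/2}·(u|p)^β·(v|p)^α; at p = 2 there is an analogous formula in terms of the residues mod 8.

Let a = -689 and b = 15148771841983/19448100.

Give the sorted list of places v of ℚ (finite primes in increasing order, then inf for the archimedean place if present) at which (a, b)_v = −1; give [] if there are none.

[2, 43]

(a, b) ≡ (-689, 859183) mod (ℚ^×)²; places V = {2, 3, 5, 7, 13, 17, 19, 29, 43, 53, ∞}.
(a,b)_19: α=0, u≡14; β=2, v≡13 (mod 19); (14|19)=-1, (13|19)=-1; sign (−1)^0·-1^2·-1^0 = +1.
(a,b)_∞: sgn(-689)=−, sgn(859183)=+, so +1.
(a,b)_29: α=0, u≡7; β=1, v≡17 (mod 29); (7|29)=+1, (17|29)=-1; sign (−1)^0·+1^1·-1^0 = +1.
(a,b)_13: α=1, u≡12; β=3, v≡1 (mod 13); (12|13)=+1, (1|13)=+1; sign (−1)^0·+1^3·+1^1 = +1.
(a,b)_17: α=0, u≡8; β=2, v≡6 (mod 17); (8|17)=+1, (6|17)=-1; sign (−1)^0·+1^2·-1^0 = +1.
(a,b)_3: α=0, u≡1; β=-4, v≡1 (mod 3); (1|3)=+1, (1|3)=+1; sign (−1)^0·+1^-4·+1^0 = +1.
(a,b)_2: α=0, β=-2; u≡7, v≡7 (mod 8); ε(u)ε(v)=1·1, αω(v)=0·0, βω(u)=-2·0; sum ≡ 1  ⇒  -1.
(a,b)_53: α=1, u≡40; β=1, v≡7 (mod 53); (40|53)=+1, (7|53)=+1; sign (−1)^0·+1^1·+1^1 = +1.
(a,b)_7: α=0, u≡4; β=-4, v≡3 (mod 7); (4|7)=+1, (3|7)=-1; sign (−1)^0·+1^-4·-1^0 = +1.
(a,b)_5: α=0, u≡1; β=-2, v≡2 (mod 5); (1|5)=+1, (2|5)=-1; sign (−1)^0·+1^-2·-1^0 = +1.
(a,b)_43: α=0, u≡42; β=1, v≡12 (mod 43); (42|43)=-1, (12|43)=-1; sign (−1)^0·-1^1·-1^0 = -1.
(-689, 859183 / ℚ) ramifies at {2, 43}: a division algebra.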